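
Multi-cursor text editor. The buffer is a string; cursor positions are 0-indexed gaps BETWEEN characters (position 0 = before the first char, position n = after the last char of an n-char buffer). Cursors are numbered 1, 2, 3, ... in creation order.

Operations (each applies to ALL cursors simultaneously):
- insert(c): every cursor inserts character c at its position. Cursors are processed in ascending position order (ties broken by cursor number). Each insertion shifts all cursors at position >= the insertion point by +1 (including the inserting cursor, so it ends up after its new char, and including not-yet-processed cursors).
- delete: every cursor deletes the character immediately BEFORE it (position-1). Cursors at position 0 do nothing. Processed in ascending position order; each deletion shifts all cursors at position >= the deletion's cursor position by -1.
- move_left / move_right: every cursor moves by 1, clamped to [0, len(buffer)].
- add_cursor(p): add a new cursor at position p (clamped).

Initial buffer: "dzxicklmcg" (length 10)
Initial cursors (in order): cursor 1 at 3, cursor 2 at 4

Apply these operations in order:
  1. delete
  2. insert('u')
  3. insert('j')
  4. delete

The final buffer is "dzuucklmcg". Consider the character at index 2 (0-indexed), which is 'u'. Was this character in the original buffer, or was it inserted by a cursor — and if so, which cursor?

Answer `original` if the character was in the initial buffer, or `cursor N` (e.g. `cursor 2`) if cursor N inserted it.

Answer: cursor 1

Derivation:
After op 1 (delete): buffer="dzcklmcg" (len 8), cursors c1@2 c2@2, authorship ........
After op 2 (insert('u')): buffer="dzuucklmcg" (len 10), cursors c1@4 c2@4, authorship ..12......
After op 3 (insert('j')): buffer="dzuujjcklmcg" (len 12), cursors c1@6 c2@6, authorship ..1212......
After op 4 (delete): buffer="dzuucklmcg" (len 10), cursors c1@4 c2@4, authorship ..12......
Authorship (.=original, N=cursor N): . . 1 2 . . . . . .
Index 2: author = 1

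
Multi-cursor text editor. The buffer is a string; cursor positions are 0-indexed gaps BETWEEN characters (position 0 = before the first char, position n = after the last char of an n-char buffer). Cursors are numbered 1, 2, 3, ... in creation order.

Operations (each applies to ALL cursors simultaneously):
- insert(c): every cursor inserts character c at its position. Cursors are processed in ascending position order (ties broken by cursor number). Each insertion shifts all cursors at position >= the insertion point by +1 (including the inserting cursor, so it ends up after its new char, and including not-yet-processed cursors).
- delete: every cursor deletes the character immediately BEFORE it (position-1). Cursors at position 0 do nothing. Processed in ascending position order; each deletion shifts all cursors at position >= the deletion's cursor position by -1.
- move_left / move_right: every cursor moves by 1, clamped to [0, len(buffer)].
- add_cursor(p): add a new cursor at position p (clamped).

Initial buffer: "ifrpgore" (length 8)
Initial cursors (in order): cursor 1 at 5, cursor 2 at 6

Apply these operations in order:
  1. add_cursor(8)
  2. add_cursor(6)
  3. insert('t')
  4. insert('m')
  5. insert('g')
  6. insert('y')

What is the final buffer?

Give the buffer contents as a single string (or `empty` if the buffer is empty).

After op 1 (add_cursor(8)): buffer="ifrpgore" (len 8), cursors c1@5 c2@6 c3@8, authorship ........
After op 2 (add_cursor(6)): buffer="ifrpgore" (len 8), cursors c1@5 c2@6 c4@6 c3@8, authorship ........
After op 3 (insert('t')): buffer="ifrpgtottret" (len 12), cursors c1@6 c2@9 c4@9 c3@12, authorship .....1.24..3
After op 4 (insert('m')): buffer="ifrpgtmottmmretm" (len 16), cursors c1@7 c2@12 c4@12 c3@16, authorship .....11.2424..33
After op 5 (insert('g')): buffer="ifrpgtmgottmmggretmg" (len 20), cursors c1@8 c2@15 c4@15 c3@20, authorship .....111.242424..333
After op 6 (insert('y')): buffer="ifrpgtmgyottmmggyyretmgy" (len 24), cursors c1@9 c2@18 c4@18 c3@24, authorship .....1111.24242424..3333

Answer: ifrpgtmgyottmmggyyretmgy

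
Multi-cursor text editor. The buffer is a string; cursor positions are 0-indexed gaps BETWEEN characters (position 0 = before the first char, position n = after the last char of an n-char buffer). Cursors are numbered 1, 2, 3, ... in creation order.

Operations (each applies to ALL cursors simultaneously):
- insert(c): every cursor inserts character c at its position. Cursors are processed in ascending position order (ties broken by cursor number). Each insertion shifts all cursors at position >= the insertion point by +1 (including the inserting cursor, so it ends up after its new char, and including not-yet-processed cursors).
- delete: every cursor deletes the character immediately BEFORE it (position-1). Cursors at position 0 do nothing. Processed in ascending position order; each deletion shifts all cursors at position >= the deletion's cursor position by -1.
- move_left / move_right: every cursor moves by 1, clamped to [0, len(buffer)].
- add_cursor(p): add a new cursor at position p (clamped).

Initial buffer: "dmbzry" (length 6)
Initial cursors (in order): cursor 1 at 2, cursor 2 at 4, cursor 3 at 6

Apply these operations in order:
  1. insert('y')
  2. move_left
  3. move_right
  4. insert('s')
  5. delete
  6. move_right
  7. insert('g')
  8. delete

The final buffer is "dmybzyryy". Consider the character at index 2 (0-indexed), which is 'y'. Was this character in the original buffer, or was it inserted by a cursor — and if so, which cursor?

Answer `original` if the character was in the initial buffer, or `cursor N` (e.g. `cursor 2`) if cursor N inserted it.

Answer: cursor 1

Derivation:
After op 1 (insert('y')): buffer="dmybzyryy" (len 9), cursors c1@3 c2@6 c3@9, authorship ..1..2..3
After op 2 (move_left): buffer="dmybzyryy" (len 9), cursors c1@2 c2@5 c3@8, authorship ..1..2..3
After op 3 (move_right): buffer="dmybzyryy" (len 9), cursors c1@3 c2@6 c3@9, authorship ..1..2..3
After op 4 (insert('s')): buffer="dmysbzysryys" (len 12), cursors c1@4 c2@8 c3@12, authorship ..11..22..33
After op 5 (delete): buffer="dmybzyryy" (len 9), cursors c1@3 c2@6 c3@9, authorship ..1..2..3
After op 6 (move_right): buffer="dmybzyryy" (len 9), cursors c1@4 c2@7 c3@9, authorship ..1..2..3
After op 7 (insert('g')): buffer="dmybgzyrgyyg" (len 12), cursors c1@5 c2@9 c3@12, authorship ..1.1.2.2.33
After op 8 (delete): buffer="dmybzyryy" (len 9), cursors c1@4 c2@7 c3@9, authorship ..1..2..3
Authorship (.=original, N=cursor N): . . 1 . . 2 . . 3
Index 2: author = 1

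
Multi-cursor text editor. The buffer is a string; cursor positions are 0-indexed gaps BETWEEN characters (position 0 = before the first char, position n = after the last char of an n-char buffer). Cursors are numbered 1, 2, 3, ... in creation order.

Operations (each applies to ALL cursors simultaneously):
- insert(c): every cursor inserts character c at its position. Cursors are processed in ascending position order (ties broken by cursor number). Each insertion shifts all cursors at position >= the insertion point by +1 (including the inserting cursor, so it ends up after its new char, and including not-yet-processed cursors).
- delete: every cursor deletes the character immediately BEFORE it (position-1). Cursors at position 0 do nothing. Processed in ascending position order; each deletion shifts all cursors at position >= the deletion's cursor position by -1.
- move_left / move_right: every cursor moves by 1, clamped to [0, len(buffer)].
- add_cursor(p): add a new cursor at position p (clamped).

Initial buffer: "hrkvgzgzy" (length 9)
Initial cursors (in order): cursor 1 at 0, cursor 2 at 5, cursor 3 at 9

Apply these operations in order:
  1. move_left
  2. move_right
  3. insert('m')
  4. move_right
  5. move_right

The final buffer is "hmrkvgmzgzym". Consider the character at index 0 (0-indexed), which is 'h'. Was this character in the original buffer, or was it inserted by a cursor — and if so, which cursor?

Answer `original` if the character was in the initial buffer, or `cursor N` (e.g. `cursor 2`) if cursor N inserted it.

After op 1 (move_left): buffer="hrkvgzgzy" (len 9), cursors c1@0 c2@4 c3@8, authorship .........
After op 2 (move_right): buffer="hrkvgzgzy" (len 9), cursors c1@1 c2@5 c3@9, authorship .........
After op 3 (insert('m')): buffer="hmrkvgmzgzym" (len 12), cursors c1@2 c2@7 c3@12, authorship .1....2....3
After op 4 (move_right): buffer="hmrkvgmzgzym" (len 12), cursors c1@3 c2@8 c3@12, authorship .1....2....3
After op 5 (move_right): buffer="hmrkvgmzgzym" (len 12), cursors c1@4 c2@9 c3@12, authorship .1....2....3
Authorship (.=original, N=cursor N): . 1 . . . . 2 . . . . 3
Index 0: author = original

Answer: original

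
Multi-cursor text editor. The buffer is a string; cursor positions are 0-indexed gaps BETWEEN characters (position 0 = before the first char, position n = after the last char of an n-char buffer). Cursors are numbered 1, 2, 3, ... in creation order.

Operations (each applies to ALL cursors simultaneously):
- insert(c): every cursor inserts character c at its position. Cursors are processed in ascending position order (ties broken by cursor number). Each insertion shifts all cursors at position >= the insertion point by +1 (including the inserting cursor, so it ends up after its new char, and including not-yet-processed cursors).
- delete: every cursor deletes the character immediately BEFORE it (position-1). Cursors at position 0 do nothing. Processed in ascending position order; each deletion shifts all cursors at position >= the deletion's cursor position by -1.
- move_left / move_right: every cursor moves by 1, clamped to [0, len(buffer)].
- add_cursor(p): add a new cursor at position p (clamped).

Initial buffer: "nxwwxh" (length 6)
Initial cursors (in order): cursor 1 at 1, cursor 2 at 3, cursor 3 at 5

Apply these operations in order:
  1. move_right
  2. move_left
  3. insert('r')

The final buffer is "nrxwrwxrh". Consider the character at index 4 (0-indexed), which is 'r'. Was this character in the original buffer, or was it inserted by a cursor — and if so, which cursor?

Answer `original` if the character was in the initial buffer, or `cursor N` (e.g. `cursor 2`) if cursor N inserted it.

Answer: cursor 2

Derivation:
After op 1 (move_right): buffer="nxwwxh" (len 6), cursors c1@2 c2@4 c3@6, authorship ......
After op 2 (move_left): buffer="nxwwxh" (len 6), cursors c1@1 c2@3 c3@5, authorship ......
After op 3 (insert('r')): buffer="nrxwrwxrh" (len 9), cursors c1@2 c2@5 c3@8, authorship .1..2..3.
Authorship (.=original, N=cursor N): . 1 . . 2 . . 3 .
Index 4: author = 2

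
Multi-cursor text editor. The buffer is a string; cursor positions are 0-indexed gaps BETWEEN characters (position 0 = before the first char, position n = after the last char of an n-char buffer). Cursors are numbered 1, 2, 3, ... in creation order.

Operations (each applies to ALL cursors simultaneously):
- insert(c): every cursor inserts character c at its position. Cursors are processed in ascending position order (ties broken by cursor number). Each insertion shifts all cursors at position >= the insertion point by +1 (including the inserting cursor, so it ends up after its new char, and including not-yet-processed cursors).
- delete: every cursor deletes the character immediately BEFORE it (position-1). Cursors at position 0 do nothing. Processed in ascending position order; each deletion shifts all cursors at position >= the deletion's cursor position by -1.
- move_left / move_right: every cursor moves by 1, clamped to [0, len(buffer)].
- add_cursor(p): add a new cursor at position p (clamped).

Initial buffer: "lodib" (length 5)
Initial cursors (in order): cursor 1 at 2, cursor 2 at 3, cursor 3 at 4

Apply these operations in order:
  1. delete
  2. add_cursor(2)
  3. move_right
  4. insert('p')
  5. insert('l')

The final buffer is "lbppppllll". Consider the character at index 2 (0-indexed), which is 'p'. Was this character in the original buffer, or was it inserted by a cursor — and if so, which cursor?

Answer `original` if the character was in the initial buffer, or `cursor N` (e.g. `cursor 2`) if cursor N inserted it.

After op 1 (delete): buffer="lb" (len 2), cursors c1@1 c2@1 c3@1, authorship ..
After op 2 (add_cursor(2)): buffer="lb" (len 2), cursors c1@1 c2@1 c3@1 c4@2, authorship ..
After op 3 (move_right): buffer="lb" (len 2), cursors c1@2 c2@2 c3@2 c4@2, authorship ..
After op 4 (insert('p')): buffer="lbpppp" (len 6), cursors c1@6 c2@6 c3@6 c4@6, authorship ..1234
After op 5 (insert('l')): buffer="lbppppllll" (len 10), cursors c1@10 c2@10 c3@10 c4@10, authorship ..12341234
Authorship (.=original, N=cursor N): . . 1 2 3 4 1 2 3 4
Index 2: author = 1

Answer: cursor 1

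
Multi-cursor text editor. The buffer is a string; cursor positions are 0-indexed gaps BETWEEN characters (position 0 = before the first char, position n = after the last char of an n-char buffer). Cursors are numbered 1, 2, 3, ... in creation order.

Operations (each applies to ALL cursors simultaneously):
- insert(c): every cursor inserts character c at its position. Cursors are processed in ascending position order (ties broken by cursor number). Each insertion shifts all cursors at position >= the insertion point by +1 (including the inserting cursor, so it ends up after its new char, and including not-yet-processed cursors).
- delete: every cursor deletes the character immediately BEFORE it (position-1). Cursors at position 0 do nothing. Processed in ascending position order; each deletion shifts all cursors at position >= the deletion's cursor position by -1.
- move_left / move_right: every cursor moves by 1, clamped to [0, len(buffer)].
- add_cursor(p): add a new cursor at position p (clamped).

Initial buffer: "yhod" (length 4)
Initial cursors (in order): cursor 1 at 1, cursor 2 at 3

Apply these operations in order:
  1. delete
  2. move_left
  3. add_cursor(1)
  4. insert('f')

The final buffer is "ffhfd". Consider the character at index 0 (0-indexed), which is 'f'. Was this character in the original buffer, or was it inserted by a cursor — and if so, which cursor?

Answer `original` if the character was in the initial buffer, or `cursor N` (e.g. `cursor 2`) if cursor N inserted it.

After op 1 (delete): buffer="hd" (len 2), cursors c1@0 c2@1, authorship ..
After op 2 (move_left): buffer="hd" (len 2), cursors c1@0 c2@0, authorship ..
After op 3 (add_cursor(1)): buffer="hd" (len 2), cursors c1@0 c2@0 c3@1, authorship ..
After op 4 (insert('f')): buffer="ffhfd" (len 5), cursors c1@2 c2@2 c3@4, authorship 12.3.
Authorship (.=original, N=cursor N): 1 2 . 3 .
Index 0: author = 1

Answer: cursor 1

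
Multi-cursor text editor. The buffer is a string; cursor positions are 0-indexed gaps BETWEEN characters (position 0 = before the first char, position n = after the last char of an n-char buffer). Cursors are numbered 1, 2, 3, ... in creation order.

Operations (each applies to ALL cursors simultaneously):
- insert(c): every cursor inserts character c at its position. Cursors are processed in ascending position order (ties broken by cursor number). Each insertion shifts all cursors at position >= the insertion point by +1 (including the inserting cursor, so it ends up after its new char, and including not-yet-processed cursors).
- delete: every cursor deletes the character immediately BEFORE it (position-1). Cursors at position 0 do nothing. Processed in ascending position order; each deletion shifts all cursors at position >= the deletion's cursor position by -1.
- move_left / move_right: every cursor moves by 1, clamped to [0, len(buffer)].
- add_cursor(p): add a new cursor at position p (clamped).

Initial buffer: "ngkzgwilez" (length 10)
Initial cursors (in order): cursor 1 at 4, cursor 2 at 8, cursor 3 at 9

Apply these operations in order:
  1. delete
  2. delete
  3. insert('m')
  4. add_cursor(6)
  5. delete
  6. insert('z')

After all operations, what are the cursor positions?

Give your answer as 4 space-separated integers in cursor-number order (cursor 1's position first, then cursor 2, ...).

After op 1 (delete): buffer="ngkgwiz" (len 7), cursors c1@3 c2@6 c3@6, authorship .......
After op 2 (delete): buffer="nggz" (len 4), cursors c1@2 c2@3 c3@3, authorship ....
After op 3 (insert('m')): buffer="ngmgmmz" (len 7), cursors c1@3 c2@6 c3@6, authorship ..1.23.
After op 4 (add_cursor(6)): buffer="ngmgmmz" (len 7), cursors c1@3 c2@6 c3@6 c4@6, authorship ..1.23.
After op 5 (delete): buffer="ngz" (len 3), cursors c1@2 c2@2 c3@2 c4@2, authorship ...
After op 6 (insert('z')): buffer="ngzzzzz" (len 7), cursors c1@6 c2@6 c3@6 c4@6, authorship ..1234.

Answer: 6 6 6 6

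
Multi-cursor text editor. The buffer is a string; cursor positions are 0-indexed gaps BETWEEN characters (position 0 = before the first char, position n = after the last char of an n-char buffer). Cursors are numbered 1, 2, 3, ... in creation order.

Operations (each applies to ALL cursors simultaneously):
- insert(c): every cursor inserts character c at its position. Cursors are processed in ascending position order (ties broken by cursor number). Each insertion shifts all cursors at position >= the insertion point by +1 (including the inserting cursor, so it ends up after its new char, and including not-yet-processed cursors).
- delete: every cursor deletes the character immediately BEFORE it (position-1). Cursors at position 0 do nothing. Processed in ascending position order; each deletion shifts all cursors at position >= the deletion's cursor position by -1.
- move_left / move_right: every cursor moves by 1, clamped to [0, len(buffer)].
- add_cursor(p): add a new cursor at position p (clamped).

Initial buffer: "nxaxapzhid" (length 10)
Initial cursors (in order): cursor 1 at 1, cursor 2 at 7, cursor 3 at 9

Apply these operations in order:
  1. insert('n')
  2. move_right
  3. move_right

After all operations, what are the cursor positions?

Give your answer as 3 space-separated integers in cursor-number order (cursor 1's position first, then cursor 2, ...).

Answer: 4 11 13

Derivation:
After op 1 (insert('n')): buffer="nnxaxapznhind" (len 13), cursors c1@2 c2@9 c3@12, authorship .1......2..3.
After op 2 (move_right): buffer="nnxaxapznhind" (len 13), cursors c1@3 c2@10 c3@13, authorship .1......2..3.
After op 3 (move_right): buffer="nnxaxapznhind" (len 13), cursors c1@4 c2@11 c3@13, authorship .1......2..3.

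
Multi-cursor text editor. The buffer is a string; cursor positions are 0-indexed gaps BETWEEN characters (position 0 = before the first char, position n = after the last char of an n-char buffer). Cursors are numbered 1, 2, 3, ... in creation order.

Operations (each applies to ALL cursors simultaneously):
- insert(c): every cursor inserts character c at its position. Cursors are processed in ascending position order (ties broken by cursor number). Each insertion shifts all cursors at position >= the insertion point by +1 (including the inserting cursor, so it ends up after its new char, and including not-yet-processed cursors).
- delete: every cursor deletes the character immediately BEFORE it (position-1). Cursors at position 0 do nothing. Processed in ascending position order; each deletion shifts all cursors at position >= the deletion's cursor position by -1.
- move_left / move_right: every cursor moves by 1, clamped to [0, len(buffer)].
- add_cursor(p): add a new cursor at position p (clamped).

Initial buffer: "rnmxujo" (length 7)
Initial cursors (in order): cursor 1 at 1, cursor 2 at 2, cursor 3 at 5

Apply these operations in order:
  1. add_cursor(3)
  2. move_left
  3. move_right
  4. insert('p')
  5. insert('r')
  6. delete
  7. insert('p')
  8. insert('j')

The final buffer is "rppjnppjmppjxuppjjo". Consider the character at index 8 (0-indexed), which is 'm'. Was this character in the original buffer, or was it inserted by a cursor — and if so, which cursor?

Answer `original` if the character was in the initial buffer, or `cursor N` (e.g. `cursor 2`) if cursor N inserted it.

After op 1 (add_cursor(3)): buffer="rnmxujo" (len 7), cursors c1@1 c2@2 c4@3 c3@5, authorship .......
After op 2 (move_left): buffer="rnmxujo" (len 7), cursors c1@0 c2@1 c4@2 c3@4, authorship .......
After op 3 (move_right): buffer="rnmxujo" (len 7), cursors c1@1 c2@2 c4@3 c3@5, authorship .......
After op 4 (insert('p')): buffer="rpnpmpxupjo" (len 11), cursors c1@2 c2@4 c4@6 c3@9, authorship .1.2.4..3..
After op 5 (insert('r')): buffer="rprnprmprxuprjo" (len 15), cursors c1@3 c2@6 c4@9 c3@13, authorship .11.22.44..33..
After op 6 (delete): buffer="rpnpmpxupjo" (len 11), cursors c1@2 c2@4 c4@6 c3@9, authorship .1.2.4..3..
After op 7 (insert('p')): buffer="rppnppmppxuppjo" (len 15), cursors c1@3 c2@6 c4@9 c3@13, authorship .11.22.44..33..
After op 8 (insert('j')): buffer="rppjnppjmppjxuppjjo" (len 19), cursors c1@4 c2@8 c4@12 c3@17, authorship .111.222.444..333..
Authorship (.=original, N=cursor N): . 1 1 1 . 2 2 2 . 4 4 4 . . 3 3 3 . .
Index 8: author = original

Answer: original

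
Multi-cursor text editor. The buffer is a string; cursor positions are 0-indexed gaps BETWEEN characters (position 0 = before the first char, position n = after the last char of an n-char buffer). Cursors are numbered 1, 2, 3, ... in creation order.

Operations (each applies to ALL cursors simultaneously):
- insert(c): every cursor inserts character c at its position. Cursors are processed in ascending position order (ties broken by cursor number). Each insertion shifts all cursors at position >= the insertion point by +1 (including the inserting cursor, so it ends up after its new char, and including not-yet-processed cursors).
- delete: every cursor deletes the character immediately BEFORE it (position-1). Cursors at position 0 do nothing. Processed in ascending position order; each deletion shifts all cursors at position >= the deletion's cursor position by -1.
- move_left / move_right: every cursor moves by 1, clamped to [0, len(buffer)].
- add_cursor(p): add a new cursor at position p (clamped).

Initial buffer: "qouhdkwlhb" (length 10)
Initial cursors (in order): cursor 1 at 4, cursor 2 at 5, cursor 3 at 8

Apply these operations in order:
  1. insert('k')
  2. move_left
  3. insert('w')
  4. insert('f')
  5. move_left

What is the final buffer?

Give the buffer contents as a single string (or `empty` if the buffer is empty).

Answer: qouhwfkdwfkkwlwfkhb

Derivation:
After op 1 (insert('k')): buffer="qouhkdkkwlkhb" (len 13), cursors c1@5 c2@7 c3@11, authorship ....1.2...3..
After op 2 (move_left): buffer="qouhkdkkwlkhb" (len 13), cursors c1@4 c2@6 c3@10, authorship ....1.2...3..
After op 3 (insert('w')): buffer="qouhwkdwkkwlwkhb" (len 16), cursors c1@5 c2@8 c3@13, authorship ....11.22...33..
After op 4 (insert('f')): buffer="qouhwfkdwfkkwlwfkhb" (len 19), cursors c1@6 c2@10 c3@16, authorship ....111.222...333..
After op 5 (move_left): buffer="qouhwfkdwfkkwlwfkhb" (len 19), cursors c1@5 c2@9 c3@15, authorship ....111.222...333..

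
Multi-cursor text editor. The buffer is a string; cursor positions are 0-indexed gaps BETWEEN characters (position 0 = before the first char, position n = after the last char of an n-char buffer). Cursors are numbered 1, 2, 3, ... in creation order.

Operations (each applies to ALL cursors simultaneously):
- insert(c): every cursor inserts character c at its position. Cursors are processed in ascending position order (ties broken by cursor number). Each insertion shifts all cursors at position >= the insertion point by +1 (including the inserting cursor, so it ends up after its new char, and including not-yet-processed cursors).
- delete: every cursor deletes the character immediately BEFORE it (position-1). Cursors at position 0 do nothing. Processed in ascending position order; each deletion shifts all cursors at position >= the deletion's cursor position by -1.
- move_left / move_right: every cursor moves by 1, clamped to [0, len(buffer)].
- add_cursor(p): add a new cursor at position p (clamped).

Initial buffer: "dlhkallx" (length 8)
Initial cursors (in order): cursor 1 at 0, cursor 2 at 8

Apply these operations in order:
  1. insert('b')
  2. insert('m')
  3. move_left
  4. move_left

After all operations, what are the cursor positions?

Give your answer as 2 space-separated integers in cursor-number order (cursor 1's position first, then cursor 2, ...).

Answer: 0 10

Derivation:
After op 1 (insert('b')): buffer="bdlhkallxb" (len 10), cursors c1@1 c2@10, authorship 1........2
After op 2 (insert('m')): buffer="bmdlhkallxbm" (len 12), cursors c1@2 c2@12, authorship 11........22
After op 3 (move_left): buffer="bmdlhkallxbm" (len 12), cursors c1@1 c2@11, authorship 11........22
After op 4 (move_left): buffer="bmdlhkallxbm" (len 12), cursors c1@0 c2@10, authorship 11........22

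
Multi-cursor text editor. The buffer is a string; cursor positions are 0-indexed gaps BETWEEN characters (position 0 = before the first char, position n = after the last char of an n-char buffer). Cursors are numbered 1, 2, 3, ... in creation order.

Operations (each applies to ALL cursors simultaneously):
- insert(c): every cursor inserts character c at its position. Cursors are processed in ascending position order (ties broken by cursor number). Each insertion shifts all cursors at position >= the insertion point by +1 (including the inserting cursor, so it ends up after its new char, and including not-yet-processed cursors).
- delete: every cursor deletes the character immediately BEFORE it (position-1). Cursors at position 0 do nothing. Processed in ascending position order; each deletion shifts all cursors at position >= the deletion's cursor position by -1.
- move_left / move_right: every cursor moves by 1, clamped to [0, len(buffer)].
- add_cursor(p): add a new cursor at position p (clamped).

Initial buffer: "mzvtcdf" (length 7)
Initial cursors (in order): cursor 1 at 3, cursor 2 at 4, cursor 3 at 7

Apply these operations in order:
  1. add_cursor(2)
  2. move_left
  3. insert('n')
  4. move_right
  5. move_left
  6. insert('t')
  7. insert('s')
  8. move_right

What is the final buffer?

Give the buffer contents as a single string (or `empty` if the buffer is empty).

After op 1 (add_cursor(2)): buffer="mzvtcdf" (len 7), cursors c4@2 c1@3 c2@4 c3@7, authorship .......
After op 2 (move_left): buffer="mzvtcdf" (len 7), cursors c4@1 c1@2 c2@3 c3@6, authorship .......
After op 3 (insert('n')): buffer="mnznvntcdnf" (len 11), cursors c4@2 c1@4 c2@6 c3@10, authorship .4.1.2...3.
After op 4 (move_right): buffer="mnznvntcdnf" (len 11), cursors c4@3 c1@5 c2@7 c3@11, authorship .4.1.2...3.
After op 5 (move_left): buffer="mnznvntcdnf" (len 11), cursors c4@2 c1@4 c2@6 c3@10, authorship .4.1.2...3.
After op 6 (insert('t')): buffer="mntzntvnttcdntf" (len 15), cursors c4@3 c1@6 c2@9 c3@14, authorship .44.11.22...33.
After op 7 (insert('s')): buffer="mntszntsvntstcdntsf" (len 19), cursors c4@4 c1@8 c2@12 c3@18, authorship .444.111.222...333.
After op 8 (move_right): buffer="mntszntsvntstcdntsf" (len 19), cursors c4@5 c1@9 c2@13 c3@19, authorship .444.111.222...333.

Answer: mntszntsvntstcdntsf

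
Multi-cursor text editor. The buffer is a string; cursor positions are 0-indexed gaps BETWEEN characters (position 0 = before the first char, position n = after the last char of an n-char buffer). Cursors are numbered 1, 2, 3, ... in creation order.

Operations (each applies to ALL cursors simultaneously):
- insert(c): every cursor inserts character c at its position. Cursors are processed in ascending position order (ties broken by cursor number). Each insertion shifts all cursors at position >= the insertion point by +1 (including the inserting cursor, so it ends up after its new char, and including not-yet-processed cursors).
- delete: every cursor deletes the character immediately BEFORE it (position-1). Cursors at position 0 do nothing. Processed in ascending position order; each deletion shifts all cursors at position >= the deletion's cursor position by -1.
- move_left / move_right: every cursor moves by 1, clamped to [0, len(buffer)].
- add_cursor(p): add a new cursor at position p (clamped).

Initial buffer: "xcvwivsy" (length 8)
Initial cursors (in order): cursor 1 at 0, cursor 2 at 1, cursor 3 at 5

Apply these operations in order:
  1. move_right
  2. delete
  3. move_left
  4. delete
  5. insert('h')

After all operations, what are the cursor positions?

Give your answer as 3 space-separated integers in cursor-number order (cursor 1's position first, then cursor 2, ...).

Answer: 2 2 4

Derivation:
After op 1 (move_right): buffer="xcvwivsy" (len 8), cursors c1@1 c2@2 c3@6, authorship ........
After op 2 (delete): buffer="vwisy" (len 5), cursors c1@0 c2@0 c3@3, authorship .....
After op 3 (move_left): buffer="vwisy" (len 5), cursors c1@0 c2@0 c3@2, authorship .....
After op 4 (delete): buffer="visy" (len 4), cursors c1@0 c2@0 c3@1, authorship ....
After op 5 (insert('h')): buffer="hhvhisy" (len 7), cursors c1@2 c2@2 c3@4, authorship 12.3...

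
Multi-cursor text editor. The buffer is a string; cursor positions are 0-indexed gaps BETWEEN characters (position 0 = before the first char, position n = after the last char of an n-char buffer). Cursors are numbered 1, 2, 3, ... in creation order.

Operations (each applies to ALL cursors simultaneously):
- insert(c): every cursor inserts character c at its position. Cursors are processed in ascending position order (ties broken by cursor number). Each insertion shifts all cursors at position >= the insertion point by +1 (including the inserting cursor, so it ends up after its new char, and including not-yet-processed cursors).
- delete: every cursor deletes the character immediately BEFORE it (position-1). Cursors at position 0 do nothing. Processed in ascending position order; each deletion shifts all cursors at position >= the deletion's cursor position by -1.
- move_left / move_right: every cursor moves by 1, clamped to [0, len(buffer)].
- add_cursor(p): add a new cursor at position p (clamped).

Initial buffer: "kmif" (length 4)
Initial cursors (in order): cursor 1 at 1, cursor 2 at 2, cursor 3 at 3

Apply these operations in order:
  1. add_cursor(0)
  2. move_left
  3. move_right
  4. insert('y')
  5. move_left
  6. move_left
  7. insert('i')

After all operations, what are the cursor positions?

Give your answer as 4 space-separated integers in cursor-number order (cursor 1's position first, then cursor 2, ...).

Answer: 3 6 9 3

Derivation:
After op 1 (add_cursor(0)): buffer="kmif" (len 4), cursors c4@0 c1@1 c2@2 c3@3, authorship ....
After op 2 (move_left): buffer="kmif" (len 4), cursors c1@0 c4@0 c2@1 c3@2, authorship ....
After op 3 (move_right): buffer="kmif" (len 4), cursors c1@1 c4@1 c2@2 c3@3, authorship ....
After op 4 (insert('y')): buffer="kyymyiyf" (len 8), cursors c1@3 c4@3 c2@5 c3@7, authorship .14.2.3.
After op 5 (move_left): buffer="kyymyiyf" (len 8), cursors c1@2 c4@2 c2@4 c3@6, authorship .14.2.3.
After op 6 (move_left): buffer="kyymyiyf" (len 8), cursors c1@1 c4@1 c2@3 c3@5, authorship .14.2.3.
After op 7 (insert('i')): buffer="kiiyyimyiiyf" (len 12), cursors c1@3 c4@3 c2@6 c3@9, authorship .14142.23.3.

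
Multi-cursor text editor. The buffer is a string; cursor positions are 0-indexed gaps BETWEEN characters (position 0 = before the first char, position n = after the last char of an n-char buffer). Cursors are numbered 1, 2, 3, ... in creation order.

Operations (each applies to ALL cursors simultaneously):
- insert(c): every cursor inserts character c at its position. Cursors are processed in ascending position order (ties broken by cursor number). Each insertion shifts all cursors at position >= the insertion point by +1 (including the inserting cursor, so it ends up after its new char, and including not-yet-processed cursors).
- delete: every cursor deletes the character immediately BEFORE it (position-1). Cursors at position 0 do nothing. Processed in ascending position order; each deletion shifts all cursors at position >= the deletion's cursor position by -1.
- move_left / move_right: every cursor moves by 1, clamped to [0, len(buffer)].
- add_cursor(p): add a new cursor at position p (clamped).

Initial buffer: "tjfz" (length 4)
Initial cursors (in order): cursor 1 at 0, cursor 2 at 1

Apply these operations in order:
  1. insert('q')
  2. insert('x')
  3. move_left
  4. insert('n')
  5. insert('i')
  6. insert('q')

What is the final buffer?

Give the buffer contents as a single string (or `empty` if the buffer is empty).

After op 1 (insert('q')): buffer="qtqjfz" (len 6), cursors c1@1 c2@3, authorship 1.2...
After op 2 (insert('x')): buffer="qxtqxjfz" (len 8), cursors c1@2 c2@5, authorship 11.22...
After op 3 (move_left): buffer="qxtqxjfz" (len 8), cursors c1@1 c2@4, authorship 11.22...
After op 4 (insert('n')): buffer="qnxtqnxjfz" (len 10), cursors c1@2 c2@6, authorship 111.222...
After op 5 (insert('i')): buffer="qnixtqnixjfz" (len 12), cursors c1@3 c2@8, authorship 1111.2222...
After op 6 (insert('q')): buffer="qniqxtqniqxjfz" (len 14), cursors c1@4 c2@10, authorship 11111.22222...

Answer: qniqxtqniqxjfz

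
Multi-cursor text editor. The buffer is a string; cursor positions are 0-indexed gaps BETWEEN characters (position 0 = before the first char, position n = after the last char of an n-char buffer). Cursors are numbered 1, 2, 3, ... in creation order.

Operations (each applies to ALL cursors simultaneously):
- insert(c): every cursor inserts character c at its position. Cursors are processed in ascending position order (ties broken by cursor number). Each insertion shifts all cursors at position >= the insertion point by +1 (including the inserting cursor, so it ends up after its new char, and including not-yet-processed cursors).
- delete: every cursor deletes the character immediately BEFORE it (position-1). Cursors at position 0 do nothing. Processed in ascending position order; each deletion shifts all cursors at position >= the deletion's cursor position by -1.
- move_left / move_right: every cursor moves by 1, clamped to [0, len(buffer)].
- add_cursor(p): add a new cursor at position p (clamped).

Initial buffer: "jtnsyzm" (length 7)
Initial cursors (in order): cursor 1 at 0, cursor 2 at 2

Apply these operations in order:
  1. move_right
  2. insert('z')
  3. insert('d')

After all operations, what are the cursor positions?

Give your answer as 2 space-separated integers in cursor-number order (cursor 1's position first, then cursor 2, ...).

Answer: 3 7

Derivation:
After op 1 (move_right): buffer="jtnsyzm" (len 7), cursors c1@1 c2@3, authorship .......
After op 2 (insert('z')): buffer="jztnzsyzm" (len 9), cursors c1@2 c2@5, authorship .1..2....
After op 3 (insert('d')): buffer="jzdtnzdsyzm" (len 11), cursors c1@3 c2@7, authorship .11..22....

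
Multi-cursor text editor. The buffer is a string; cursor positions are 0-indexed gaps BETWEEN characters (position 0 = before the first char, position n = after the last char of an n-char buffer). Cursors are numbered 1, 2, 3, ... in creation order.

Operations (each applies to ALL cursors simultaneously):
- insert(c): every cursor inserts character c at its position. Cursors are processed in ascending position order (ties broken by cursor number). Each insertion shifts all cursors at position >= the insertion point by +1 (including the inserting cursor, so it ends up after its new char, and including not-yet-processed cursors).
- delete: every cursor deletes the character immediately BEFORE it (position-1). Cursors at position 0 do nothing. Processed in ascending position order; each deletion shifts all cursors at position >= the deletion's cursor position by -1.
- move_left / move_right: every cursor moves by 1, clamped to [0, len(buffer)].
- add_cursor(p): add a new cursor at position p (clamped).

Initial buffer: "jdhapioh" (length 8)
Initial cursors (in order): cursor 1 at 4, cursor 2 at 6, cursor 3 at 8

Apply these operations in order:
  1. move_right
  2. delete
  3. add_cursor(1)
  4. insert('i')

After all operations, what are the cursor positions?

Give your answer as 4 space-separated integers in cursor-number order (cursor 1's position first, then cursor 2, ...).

Answer: 6 9 9 2

Derivation:
After op 1 (move_right): buffer="jdhapioh" (len 8), cursors c1@5 c2@7 c3@8, authorship ........
After op 2 (delete): buffer="jdhai" (len 5), cursors c1@4 c2@5 c3@5, authorship .....
After op 3 (add_cursor(1)): buffer="jdhai" (len 5), cursors c4@1 c1@4 c2@5 c3@5, authorship .....
After op 4 (insert('i')): buffer="jidhaiiii" (len 9), cursors c4@2 c1@6 c2@9 c3@9, authorship .4...1.23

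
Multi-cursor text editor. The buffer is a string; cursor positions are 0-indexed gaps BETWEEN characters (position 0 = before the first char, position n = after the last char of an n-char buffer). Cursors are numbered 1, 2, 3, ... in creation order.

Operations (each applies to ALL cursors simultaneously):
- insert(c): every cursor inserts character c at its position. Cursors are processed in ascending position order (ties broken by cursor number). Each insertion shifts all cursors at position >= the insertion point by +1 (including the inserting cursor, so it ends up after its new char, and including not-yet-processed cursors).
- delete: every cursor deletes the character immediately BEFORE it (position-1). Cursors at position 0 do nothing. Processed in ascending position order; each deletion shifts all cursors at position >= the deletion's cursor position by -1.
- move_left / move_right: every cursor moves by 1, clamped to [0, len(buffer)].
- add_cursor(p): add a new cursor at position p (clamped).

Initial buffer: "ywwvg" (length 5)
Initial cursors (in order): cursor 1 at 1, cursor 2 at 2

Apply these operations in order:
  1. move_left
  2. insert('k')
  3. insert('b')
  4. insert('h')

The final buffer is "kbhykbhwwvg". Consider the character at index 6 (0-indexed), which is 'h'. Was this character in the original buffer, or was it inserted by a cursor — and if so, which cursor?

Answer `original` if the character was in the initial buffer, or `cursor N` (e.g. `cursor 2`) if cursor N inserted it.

Answer: cursor 2

Derivation:
After op 1 (move_left): buffer="ywwvg" (len 5), cursors c1@0 c2@1, authorship .....
After op 2 (insert('k')): buffer="kykwwvg" (len 7), cursors c1@1 c2@3, authorship 1.2....
After op 3 (insert('b')): buffer="kbykbwwvg" (len 9), cursors c1@2 c2@5, authorship 11.22....
After op 4 (insert('h')): buffer="kbhykbhwwvg" (len 11), cursors c1@3 c2@7, authorship 111.222....
Authorship (.=original, N=cursor N): 1 1 1 . 2 2 2 . . . .
Index 6: author = 2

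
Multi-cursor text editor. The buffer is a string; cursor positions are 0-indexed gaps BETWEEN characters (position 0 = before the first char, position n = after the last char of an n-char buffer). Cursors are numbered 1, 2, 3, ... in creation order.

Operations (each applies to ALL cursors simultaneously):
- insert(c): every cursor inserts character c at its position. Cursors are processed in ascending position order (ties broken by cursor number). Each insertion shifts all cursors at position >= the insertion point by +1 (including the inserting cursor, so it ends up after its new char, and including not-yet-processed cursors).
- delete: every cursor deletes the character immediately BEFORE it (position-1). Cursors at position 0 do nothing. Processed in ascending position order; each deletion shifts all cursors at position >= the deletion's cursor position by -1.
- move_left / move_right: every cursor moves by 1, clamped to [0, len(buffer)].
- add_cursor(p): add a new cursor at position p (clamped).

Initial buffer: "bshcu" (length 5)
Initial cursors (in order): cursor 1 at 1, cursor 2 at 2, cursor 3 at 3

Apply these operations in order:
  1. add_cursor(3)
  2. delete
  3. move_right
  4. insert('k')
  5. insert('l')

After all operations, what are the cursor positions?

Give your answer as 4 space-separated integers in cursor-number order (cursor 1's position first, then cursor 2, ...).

After op 1 (add_cursor(3)): buffer="bshcu" (len 5), cursors c1@1 c2@2 c3@3 c4@3, authorship .....
After op 2 (delete): buffer="cu" (len 2), cursors c1@0 c2@0 c3@0 c4@0, authorship ..
After op 3 (move_right): buffer="cu" (len 2), cursors c1@1 c2@1 c3@1 c4@1, authorship ..
After op 4 (insert('k')): buffer="ckkkku" (len 6), cursors c1@5 c2@5 c3@5 c4@5, authorship .1234.
After op 5 (insert('l')): buffer="ckkkkllllu" (len 10), cursors c1@9 c2@9 c3@9 c4@9, authorship .12341234.

Answer: 9 9 9 9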